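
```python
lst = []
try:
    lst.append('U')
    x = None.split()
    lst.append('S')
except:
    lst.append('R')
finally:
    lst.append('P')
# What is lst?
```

Step-by-step execution trace:
1. try: `lst.append('U')` → lst = ['U'].
2. `x = None.split()` raises AttributeError; `lst.append('S')` is not reached.
3. bare `except` matches → `lst.append('R')` → lst = ['U', 'R'].
4. finally always runs: `lst.append('P')` → lst = ['U', 'R', 'P'].
Result: ['U', 'R', 'P']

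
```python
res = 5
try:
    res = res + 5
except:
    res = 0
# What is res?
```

Step-by-step execution trace:
1. res starts at 5.
2. try: `res = res + 5` → res = 10. No exception raised.
3. `except` is skipped.
Result: 10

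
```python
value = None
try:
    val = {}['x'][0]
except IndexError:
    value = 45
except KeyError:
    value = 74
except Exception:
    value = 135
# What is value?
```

Step-by-step execution trace:
1. `val = {}['x'][0]` raises KeyError.
2. `except IndexError` does not match KeyError; skipped.
3. `except KeyError` matches → value = 74.
4. Remaining except clauses are skipped.
Result: 74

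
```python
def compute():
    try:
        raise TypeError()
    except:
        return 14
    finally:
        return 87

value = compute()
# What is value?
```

Step-by-step execution trace:
1. `compute()` enters try: `raise TypeError()` raises TypeError.
2. bare `except` matches → `return 14` sets pending return value 14.
3. Before returning, `finally: return 87` runs and overrides the pending return.
4. compute() returns 87 → value = 87.
Result: 87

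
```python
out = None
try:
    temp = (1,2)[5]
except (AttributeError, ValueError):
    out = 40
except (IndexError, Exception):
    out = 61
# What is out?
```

Step-by-step execution trace:
1. `temp = (1,2)[5]` raises IndexError.
2. `except (AttributeError, ValueError)` does not match IndexError; skipped.
3. `except (IndexError, Exception)` matches (IndexError is in the tuple) → out = 61.
Result: 61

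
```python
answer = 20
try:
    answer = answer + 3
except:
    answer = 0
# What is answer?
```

Step-by-step execution trace:
1. answer starts at 20.
2. try: `answer = answer + 3` → answer = 23. No exception raised.
3. `except` is skipped.
Result: 23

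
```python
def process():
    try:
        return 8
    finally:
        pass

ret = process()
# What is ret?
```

Step-by-step execution trace:
1. `process()` enters try: `return 8` sets pending return value 8.
2. Before returning, `finally: pass` runs (no effect).
3. process() returns 8 → ret = 8.
Result: 8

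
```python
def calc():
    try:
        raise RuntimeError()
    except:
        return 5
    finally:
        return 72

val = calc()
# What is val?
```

Step-by-step execution trace:
1. `calc()` enters try: `raise RuntimeError()` raises RuntimeError.
2. bare `except` matches → `return 5` sets pending return value 5.
3. Before returning, `finally: return 72` runs and overrides the pending return.
4. calc() returns 72 → val = 72.
Result: 72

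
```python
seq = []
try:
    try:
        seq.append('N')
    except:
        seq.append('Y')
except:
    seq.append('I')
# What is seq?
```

Step-by-step execution trace:
1. Inner try: `seq.append('N')` → seq = ['N']. No exception raised.
2. Inner `except` is skipped.
3. Inner try completes normally; outer `except` is skipped.
Result: ['N']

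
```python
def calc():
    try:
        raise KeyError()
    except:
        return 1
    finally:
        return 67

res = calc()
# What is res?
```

Step-by-step execution trace:
1. `calc()` enters try: `raise KeyError()` raises KeyError.
2. bare `except` matches → `return 1` sets pending return value 1.
3. Before returning, `finally: return 67` runs and overrides the pending return.
4. calc() returns 67 → res = 67.
Result: 67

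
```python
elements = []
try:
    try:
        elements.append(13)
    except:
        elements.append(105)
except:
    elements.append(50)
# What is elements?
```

Step-by-step execution trace:
1. Inner try: `elements.append(13)` → elements = [13]. No exception raised.
2. Inner `except` is skipped.
3. Inner try completes normally; outer `except` is skipped.
Result: [13]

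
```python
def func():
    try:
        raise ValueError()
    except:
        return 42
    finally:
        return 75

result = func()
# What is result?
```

Step-by-step execution trace:
1. `func()` enters try: `raise ValueError()` raises ValueError.
2. bare `except` matches → `return 42` sets pending return value 42.
3. Before returning, `finally: return 75` runs and overrides the pending return.
4. func() returns 75 → result = 75.
Result: 75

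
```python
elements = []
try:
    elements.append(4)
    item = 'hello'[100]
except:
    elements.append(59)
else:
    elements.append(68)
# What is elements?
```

Step-by-step execution trace:
1. try: `elements.append(4)` → elements = [4].
2. `item = 'hello'[100]` raises IndexError.
3. bare `except` matches → `elements.append(59)` → elements = [4, 59].
4. `else` is skipped (an exception was raised).
Result: [4, 59]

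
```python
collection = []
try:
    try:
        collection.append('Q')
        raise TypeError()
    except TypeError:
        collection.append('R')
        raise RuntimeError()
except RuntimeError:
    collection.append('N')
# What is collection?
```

Step-by-step execution trace:
1. Inner try: `collection.append('Q')` → collection = ['Q'].
2. `raise TypeError()` raises TypeError.
3. Inner `except TypeError` matches → `collection.append('R')` → collection = ['Q', 'R'].
4. `raise RuntimeError()` raises RuntimeError; propagates to outer try.
5. Outer `except RuntimeError` matches → `collection.append('N')` → collection = ['Q', 'R', 'N'].
Result: ['Q', 'R', 'N']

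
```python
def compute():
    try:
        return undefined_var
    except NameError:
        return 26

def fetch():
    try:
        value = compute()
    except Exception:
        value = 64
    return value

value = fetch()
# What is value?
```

Step-by-step execution trace:
1. `fetch()` calls `compute()`.
2. In compute: `undefined_var` raises NameError; `except NameError` catches it → returns 26.
3. In fetch: `value = compute()` → value = 26. No exception reaches fetch.
4. `except Exception` is skipped; fetch returns 26.
5. value = 26.
Result: 26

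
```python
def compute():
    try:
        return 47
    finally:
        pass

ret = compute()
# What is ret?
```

Step-by-step execution trace:
1. `compute()` enters try: `return 47` sets pending return value 47.
2. Before returning, `finally: pass` runs (no effect).
3. compute() returns 47 → ret = 47.
Result: 47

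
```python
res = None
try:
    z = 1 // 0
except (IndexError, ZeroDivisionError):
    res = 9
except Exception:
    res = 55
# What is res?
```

Step-by-step execution trace:
1. `z = 1 // 0` raises ZeroDivisionError.
2. `except (IndexError, ZeroDivisionError)` matches (ZeroDivisionError is in the tuple) → res = 9.
3. `except Exception` is not reached.
Result: 9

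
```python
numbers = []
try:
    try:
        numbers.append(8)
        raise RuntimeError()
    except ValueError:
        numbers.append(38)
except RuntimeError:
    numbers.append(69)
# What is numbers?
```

Step-by-step execution trace:
1. Inner try: `numbers.append(8)` → numbers = [8].
2. `raise RuntimeError()` raises RuntimeError.
3. Inner `except ValueError` does not match RuntimeError; exception propagates to outer try.
4. Outer `except RuntimeError` matches → `numbers.append(69)` → numbers = [8, 69].
Result: [8, 69]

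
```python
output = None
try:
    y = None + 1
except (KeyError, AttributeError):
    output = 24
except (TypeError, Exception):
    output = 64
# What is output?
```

Step-by-step execution trace:
1. `y = None + 1` raises TypeError.
2. `except (KeyError, AttributeError)` does not match TypeError; skipped.
3. `except (TypeError, Exception)` matches (TypeError is in the tuple) → output = 64.
Result: 64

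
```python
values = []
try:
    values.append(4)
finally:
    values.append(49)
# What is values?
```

Step-by-step execution trace:
1. try: `values.append(4)` → values = [4].
2. The try body completes without raising.
3. finally always runs: `values.append(49)` → values = [4, 49].
Result: [4, 49]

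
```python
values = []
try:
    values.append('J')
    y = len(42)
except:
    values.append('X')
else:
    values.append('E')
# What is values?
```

Step-by-step execution trace:
1. try: `values.append('J')` → values = ['J'].
2. `y = len(42)` raises TypeError.
3. bare `except` matches → `values.append('X')` → values = ['J', 'X'].
4. `else` is skipped (an exception was raised).
Result: ['J', 'X']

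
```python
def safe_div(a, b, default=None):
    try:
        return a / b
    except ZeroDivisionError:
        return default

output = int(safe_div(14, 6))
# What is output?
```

Step-by-step execution trace:
1. `safe_div(14, 6)` enters try: `return 14 / 6` → returns 2.3333333333333335. No exception raised.
2. `except ZeroDivisionError` is skipped.
3. `int(2.3333333333333335)` → 2 → output = 2.
Result: 2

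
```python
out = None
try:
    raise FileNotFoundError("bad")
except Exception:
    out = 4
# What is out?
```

Step-by-step execution trace:
1. `raise FileNotFoundError(...)` raises FileNotFoundError.
2. `except Exception` matches (FileNotFoundError is a subclass of Exception) → out = 4.
Result: 4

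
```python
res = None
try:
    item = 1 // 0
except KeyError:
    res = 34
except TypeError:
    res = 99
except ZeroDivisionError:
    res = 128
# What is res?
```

Step-by-step execution trace:
1. `item = 1 // 0` raises ZeroDivisionError.
2. `except KeyError` does not match ZeroDivisionError; skipped.
3. `except TypeError` does not match ZeroDivisionError; skipped.
4. `except ZeroDivisionError` matches → res = 128.
Result: 128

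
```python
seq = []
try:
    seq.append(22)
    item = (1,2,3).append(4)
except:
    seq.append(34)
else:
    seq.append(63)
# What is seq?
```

Step-by-step execution trace:
1. try: `seq.append(22)` → seq = [22].
2. `item = (1,2,3).append(4)` raises AttributeError.
3. bare `except` matches → `seq.append(34)` → seq = [22, 34].
4. `else` is skipped (an exception was raised).
Result: [22, 34]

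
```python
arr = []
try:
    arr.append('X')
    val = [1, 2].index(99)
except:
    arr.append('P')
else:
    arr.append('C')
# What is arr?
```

Step-by-step execution trace:
1. try: `arr.append('X')` → arr = ['X'].
2. `val = [1, 2].index(99)` raises ValueError.
3. bare `except` matches → `arr.append('P')` → arr = ['X', 'P'].
4. `else` is skipped (an exception was raised).
Result: ['X', 'P']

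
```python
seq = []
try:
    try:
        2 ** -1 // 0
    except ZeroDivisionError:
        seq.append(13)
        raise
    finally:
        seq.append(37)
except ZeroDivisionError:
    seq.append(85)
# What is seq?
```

Step-by-step execution trace:
1. Inner try: `2 ** -1 // 0` raises ZeroDivisionError.
2. Inner `except ZeroDivisionError` matches → `seq.append(13)` → seq = [13].
3. bare `raise` re-raises ZeroDivisionError.
4. Inner `finally` runs during unwinding: `seq.append(37)` → seq = [13, 37].
5. Outer `except ZeroDivisionError` matches → `seq.append(85)` → seq = [13, 37, 85].
Result: [13, 37, 85]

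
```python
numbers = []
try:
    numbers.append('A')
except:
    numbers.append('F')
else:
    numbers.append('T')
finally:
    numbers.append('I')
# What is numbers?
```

Step-by-step execution trace:
1. try: `numbers.append('A')` → numbers = ['A']. No exception raised.
2. `except` is skipped.
3. `else` runs: `numbers.append('T')` → numbers = ['A', 'T'].
4. `finally` always runs: `numbers.append('I')` → numbers = ['A', 'T', 'I'].
Result: ['A', 'T', 'I']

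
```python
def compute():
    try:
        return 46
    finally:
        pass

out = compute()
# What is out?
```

Step-by-step execution trace:
1. `compute()` enters try: `return 46` sets pending return value 46.
2. Before returning, `finally: pass` runs (no effect).
3. compute() returns 46 → out = 46.
Result: 46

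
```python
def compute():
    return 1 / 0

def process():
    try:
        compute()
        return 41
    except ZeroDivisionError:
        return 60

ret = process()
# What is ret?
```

Step-by-step execution trace:
1. `process()` calls `compute()`.
2. `compute()` evaluates `1 / 0`, which raises ZeroDivisionError; it propagates to the caller.
3. `return 41` is not reached.
4. `except ZeroDivisionError` in process matches → returns 60.
5. ret = 60.
Result: 60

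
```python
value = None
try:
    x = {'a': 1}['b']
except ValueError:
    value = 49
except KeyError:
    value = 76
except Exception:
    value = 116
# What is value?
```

Step-by-step execution trace:
1. `x = {'a': 1}['b']` raises KeyError.
2. `except ValueError` does not match KeyError; skipped.
3. `except KeyError` matches → value = 76.
4. Remaining except clauses are skipped.
Result: 76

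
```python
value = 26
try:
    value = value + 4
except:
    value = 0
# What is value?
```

Step-by-step execution trace:
1. value starts at 26.
2. try: `value = value + 4` → value = 30. No exception raised.
3. `except` is skipped.
Result: 30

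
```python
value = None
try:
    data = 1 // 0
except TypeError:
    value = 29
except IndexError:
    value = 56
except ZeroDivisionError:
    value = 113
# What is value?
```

Step-by-step execution trace:
1. `data = 1 // 0` raises ZeroDivisionError.
2. `except TypeError` does not match ZeroDivisionError; skipped.
3. `except IndexError` does not match ZeroDivisionError; skipped.
4. `except ZeroDivisionError` matches → value = 113.
Result: 113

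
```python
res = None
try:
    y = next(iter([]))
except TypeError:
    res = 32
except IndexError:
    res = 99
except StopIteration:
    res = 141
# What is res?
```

Step-by-step execution trace:
1. `y = next(iter([]))` raises StopIteration.
2. `except TypeError` does not match StopIteration; skipped.
3. `except IndexError` does not match StopIteration; skipped.
4. `except StopIteration` matches → res = 141.
Result: 141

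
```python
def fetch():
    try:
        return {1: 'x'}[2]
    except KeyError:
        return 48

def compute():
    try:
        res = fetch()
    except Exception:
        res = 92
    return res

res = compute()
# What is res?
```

Step-by-step execution trace:
1. `compute()` calls `fetch()`.
2. In fetch: `{1: 'x'}[2]` raises KeyError; `except KeyError` catches it → returns 48.
3. In compute: `res = fetch()` → res = 48. No exception reaches compute.
4. `except Exception` is skipped; compute returns 48.
5. res = 48.
Result: 48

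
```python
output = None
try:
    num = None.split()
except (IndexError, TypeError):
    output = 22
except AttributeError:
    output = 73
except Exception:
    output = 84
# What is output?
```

Step-by-step execution trace:
1. `num = None.split()` raises AttributeError.
2. `except (IndexError, TypeError)` does not match AttributeError; skipped.
3. `except AttributeError` matches (exact type match) → output = 73.
4. `except Exception` is not reached.
Result: 73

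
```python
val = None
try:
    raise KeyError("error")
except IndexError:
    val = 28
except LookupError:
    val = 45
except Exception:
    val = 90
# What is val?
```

Step-by-step execution trace:
1. `raise KeyError(...)` raises KeyError.
2. `except IndexError` does not match (KeyError is not a subclass of IndexError); skipped.
3. `except LookupError` matches (KeyError is a subclass of LookupError) → val = 45.
4. `except Exception` is not reached.
Result: 45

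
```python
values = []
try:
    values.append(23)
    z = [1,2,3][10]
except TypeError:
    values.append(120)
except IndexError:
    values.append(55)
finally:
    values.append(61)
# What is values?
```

Step-by-step execution trace:
1. try: `values.append(23)` → values = [23].
2. `z = [1,2,3][10]` raises IndexError.
3. `except TypeError` does not match IndexError; skipped.
4. `except IndexError` matches → `values.append(55)` → values = [23, 55].
5. finally always runs: `values.append(61)` → values = [23, 55, 61].
Result: [23, 55, 61]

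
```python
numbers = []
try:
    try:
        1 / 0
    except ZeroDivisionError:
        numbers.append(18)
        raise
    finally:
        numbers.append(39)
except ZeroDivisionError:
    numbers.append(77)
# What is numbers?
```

Step-by-step execution trace:
1. Inner try: `1 / 0` raises ZeroDivisionError.
2. Inner `except ZeroDivisionError` matches → `numbers.append(18)` → numbers = [18].
3. bare `raise` re-raises ZeroDivisionError.
4. Inner `finally` runs during unwinding: `numbers.append(39)` → numbers = [18, 39].
5. Outer `except ZeroDivisionError` matches → `numbers.append(77)` → numbers = [18, 39, 77].
Result: [18, 39, 77]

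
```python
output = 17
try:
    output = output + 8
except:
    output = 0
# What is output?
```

Step-by-step execution trace:
1. output starts at 17.
2. try: `output = output + 8` → output = 25. No exception raised.
3. `except` is skipped.
Result: 25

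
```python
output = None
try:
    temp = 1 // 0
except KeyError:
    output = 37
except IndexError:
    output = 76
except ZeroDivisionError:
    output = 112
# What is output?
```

Step-by-step execution trace:
1. `temp = 1 // 0` raises ZeroDivisionError.
2. `except KeyError` does not match ZeroDivisionError; skipped.
3. `except IndexError` does not match ZeroDivisionError; skipped.
4. `except ZeroDivisionError` matches → output = 112.
Result: 112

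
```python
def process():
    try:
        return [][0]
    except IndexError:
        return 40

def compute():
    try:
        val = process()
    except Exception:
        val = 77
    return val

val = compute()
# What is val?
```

Step-by-step execution trace:
1. `compute()` calls `process()`.
2. In process: `[][0]` raises IndexError; `except IndexError` catches it → returns 40.
3. In compute: `val = process()` → val = 40. No exception reaches compute.
4. `except Exception` is skipped; compute returns 40.
5. val = 40.
Result: 40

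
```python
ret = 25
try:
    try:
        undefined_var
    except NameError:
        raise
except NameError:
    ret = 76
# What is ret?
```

Step-by-step execution trace:
1. Inner try: `undefined_var` raises NameError.
2. Inner `except NameError` matches; bare `raise` re-raises the same NameError.
3. Outer `except NameError` matches → ret = 76.
Result: 76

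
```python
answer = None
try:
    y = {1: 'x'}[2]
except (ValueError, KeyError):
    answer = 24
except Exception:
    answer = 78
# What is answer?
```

Step-by-step execution trace:
1. `y = {1: 'x'}[2]` raises KeyError.
2. `except (ValueError, KeyError)` matches (KeyError is in the tuple) → answer = 24.
3. `except Exception` is not reached.
Result: 24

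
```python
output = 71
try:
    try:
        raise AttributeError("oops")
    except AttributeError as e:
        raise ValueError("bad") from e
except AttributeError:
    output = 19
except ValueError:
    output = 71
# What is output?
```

Step-by-step execution trace:
1. Inner try raises AttributeError; inner `except AttributeError as e` catches it.
2. `raise ValueError(...) from e` raises ValueError (AttributeError is attached as __cause__, but only ValueError is active).
3. Outer `except AttributeError` does not match ValueError; skipped.
4. Outer `except ValueError` matches → output = 71.
Result: 71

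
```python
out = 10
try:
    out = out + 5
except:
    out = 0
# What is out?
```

Step-by-step execution trace:
1. out starts at 10.
2. try: `out = out + 5` → out = 15. No exception raised.
3. `except` is skipped.
Result: 15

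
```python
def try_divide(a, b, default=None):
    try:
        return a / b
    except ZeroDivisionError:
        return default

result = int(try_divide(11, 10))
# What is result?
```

Step-by-step execution trace:
1. `try_divide(11, 10)` enters try: `return 11 / 10` → returns 1.1. No exception raised.
2. `except ZeroDivisionError` is skipped.
3. `int(1.1)` → 1 → result = 1.
Result: 1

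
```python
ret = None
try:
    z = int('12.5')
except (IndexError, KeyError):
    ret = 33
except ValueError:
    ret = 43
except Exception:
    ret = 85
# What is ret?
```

Step-by-step execution trace:
1. `z = int('12.5')` raises ValueError.
2. `except (IndexError, KeyError)` does not match ValueError; skipped.
3. `except ValueError` matches (exact type match) → ret = 43.
4. `except Exception` is not reached.
Result: 43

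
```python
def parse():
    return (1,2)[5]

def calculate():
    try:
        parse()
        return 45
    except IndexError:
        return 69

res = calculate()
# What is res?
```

Step-by-step execution trace:
1. `calculate()` calls `parse()`.
2. `parse()` evaluates `(1,2)[5]`, which raises IndexError; it propagates to the caller.
3. `return 45` is not reached.
4. `except IndexError` in calculate matches → returns 69.
5. res = 69.
Result: 69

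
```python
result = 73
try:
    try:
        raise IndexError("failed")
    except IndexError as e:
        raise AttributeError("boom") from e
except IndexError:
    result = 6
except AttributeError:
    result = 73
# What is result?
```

Step-by-step execution trace:
1. Inner try raises IndexError; inner `except IndexError as e` catches it.
2. `raise AttributeError(...) from e` raises AttributeError (IndexError is attached as __cause__, but only AttributeError is active).
3. Outer `except IndexError` does not match AttributeError; skipped.
4. Outer `except AttributeError` matches → result = 73.
Result: 73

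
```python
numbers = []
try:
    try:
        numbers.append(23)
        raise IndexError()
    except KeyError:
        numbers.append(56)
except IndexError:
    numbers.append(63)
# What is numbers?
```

Step-by-step execution trace:
1. Inner try: `numbers.append(23)` → numbers = [23].
2. `raise IndexError()` raises IndexError.
3. Inner `except KeyError` does not match IndexError; exception propagates to outer try.
4. Outer `except IndexError` matches → `numbers.append(63)` → numbers = [23, 63].
Result: [23, 63]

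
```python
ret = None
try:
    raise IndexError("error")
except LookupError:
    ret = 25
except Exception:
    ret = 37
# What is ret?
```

Step-by-step execution trace:
1. `raise IndexError(...)` raises IndexError.
2. `except LookupError` matches (IndexError is a subclass of LookupError) → ret = 25.
3. `except Exception` is not reached.
Result: 25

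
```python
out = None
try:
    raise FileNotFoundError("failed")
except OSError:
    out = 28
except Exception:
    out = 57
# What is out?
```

Step-by-step execution trace:
1. `raise FileNotFoundError(...)` raises FileNotFoundError.
2. `except OSError` matches (FileNotFoundError is a subclass of OSError) → out = 28.
3. `except Exception` is not reached.
Result: 28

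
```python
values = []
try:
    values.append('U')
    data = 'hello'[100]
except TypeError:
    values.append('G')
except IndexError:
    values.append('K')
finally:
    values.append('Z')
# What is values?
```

Step-by-step execution trace:
1. try: `values.append('U')` → values = ['U'].
2. `data = 'hello'[100]` raises IndexError.
3. `except TypeError` does not match IndexError; skipped.
4. `except IndexError` matches → `values.append('K')` → values = ['U', 'K'].
5. finally always runs: `values.append('Z')` → values = ['U', 'K', 'Z'].
Result: ['U', 'K', 'Z']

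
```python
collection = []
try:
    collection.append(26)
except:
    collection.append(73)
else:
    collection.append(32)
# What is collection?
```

Step-by-step execution trace:
1. try: `collection.append(26)` → collection = [26]. No exception raised.
2. `except` is skipped.
3. `else` runs (try completed without exception): `collection.append(32)` → collection = [26, 32].
Result: [26, 32]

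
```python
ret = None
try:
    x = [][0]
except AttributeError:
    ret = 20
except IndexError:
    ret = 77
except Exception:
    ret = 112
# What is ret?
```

Step-by-step execution trace:
1. `x = [][0]` raises IndexError.
2. `except AttributeError` does not match IndexError; skipped.
3. `except IndexError` matches → ret = 77.
4. Remaining except clauses are skipped.
Result: 77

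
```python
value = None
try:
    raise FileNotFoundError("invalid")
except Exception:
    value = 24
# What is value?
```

Step-by-step execution trace:
1. `raise FileNotFoundError(...)` raises FileNotFoundError.
2. `except Exception` matches (FileNotFoundError is a subclass of Exception) → value = 24.
Result: 24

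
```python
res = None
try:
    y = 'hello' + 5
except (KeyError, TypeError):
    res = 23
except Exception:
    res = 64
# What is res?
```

Step-by-step execution trace:
1. `y = 'hello' + 5` raises TypeError.
2. `except (KeyError, TypeError)` matches (TypeError is in the tuple) → res = 23.
3. `except Exception` is not reached.
Result: 23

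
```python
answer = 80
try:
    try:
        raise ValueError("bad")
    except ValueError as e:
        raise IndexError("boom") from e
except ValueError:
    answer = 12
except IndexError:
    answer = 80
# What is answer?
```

Step-by-step execution trace:
1. Inner try raises ValueError; inner `except ValueError as e` catches it.
2. `raise IndexError(...) from e` raises IndexError (ValueError is attached as __cause__, but only IndexError is active).
3. Outer `except ValueError` does not match IndexError; skipped.
4. Outer `except IndexError` matches → answer = 80.
Result: 80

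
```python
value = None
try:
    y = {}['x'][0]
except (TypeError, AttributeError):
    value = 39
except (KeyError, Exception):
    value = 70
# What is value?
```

Step-by-step execution trace:
1. `y = {}['x'][0]` raises KeyError.
2. `except (TypeError, AttributeError)` does not match KeyError; skipped.
3. `except (KeyError, Exception)` matches (KeyError is in the tuple) → value = 70.
Result: 70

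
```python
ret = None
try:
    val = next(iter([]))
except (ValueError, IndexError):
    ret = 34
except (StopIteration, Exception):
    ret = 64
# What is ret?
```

Step-by-step execution trace:
1. `val = next(iter([]))` raises StopIteration.
2. `except (ValueError, IndexError)` does not match StopIteration; skipped.
3. `except (StopIteration, Exception)` matches (StopIteration is in the tuple) → ret = 64.
Result: 64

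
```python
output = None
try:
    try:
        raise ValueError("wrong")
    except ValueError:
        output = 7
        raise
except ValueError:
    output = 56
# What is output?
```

Step-by-step execution trace:
1. Inner try: `raise ValueError("wrong")` raises ValueError.
2. Inner `except ValueError` matches → output = 7.
3. bare `raise` re-raises the same ValueError.
4. Outer `except ValueError` matches → output = 56.
Result: 56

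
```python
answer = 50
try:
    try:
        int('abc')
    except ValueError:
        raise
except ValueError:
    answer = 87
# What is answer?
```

Step-by-step execution trace:
1. Inner try: `int('abc')` raises ValueError.
2. Inner `except ValueError` matches; bare `raise` re-raises the same ValueError.
3. Outer `except ValueError` matches → answer = 87.
Result: 87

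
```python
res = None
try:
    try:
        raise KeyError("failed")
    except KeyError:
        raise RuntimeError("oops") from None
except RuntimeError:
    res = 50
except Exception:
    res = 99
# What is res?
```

Step-by-step execution trace:
1. Inner try raises KeyError; inner `except KeyError` catches it.
2. `raise RuntimeError(...) from None` raises RuntimeError (from None suppresses __context__, but the active exception is still RuntimeError).
3. Outer `except RuntimeError` matches → res = 50.
4. `except Exception` is not reached.
Result: 50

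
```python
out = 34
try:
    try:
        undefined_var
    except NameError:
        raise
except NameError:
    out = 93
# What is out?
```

Step-by-step execution trace:
1. Inner try: `undefined_var` raises NameError.
2. Inner `except NameError` matches; bare `raise` re-raises the same NameError.
3. Outer `except NameError` matches → out = 93.
Result: 93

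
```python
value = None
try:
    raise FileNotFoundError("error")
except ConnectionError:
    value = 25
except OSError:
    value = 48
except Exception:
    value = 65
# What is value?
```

Step-by-step execution trace:
1. `raise FileNotFoundError(...)` raises FileNotFoundError.
2. `except ConnectionError` does not match (FileNotFoundError is not a subclass of ConnectionError); skipped.
3. `except OSError` matches (FileNotFoundError is a subclass of OSError) → value = 48.
4. `except Exception` is not reached.
Result: 48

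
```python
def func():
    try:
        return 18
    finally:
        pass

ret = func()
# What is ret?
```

Step-by-step execution trace:
1. `func()` enters try: `return 18` sets pending return value 18.
2. Before returning, `finally: pass` runs (no effect).
3. func() returns 18 → ret = 18.
Result: 18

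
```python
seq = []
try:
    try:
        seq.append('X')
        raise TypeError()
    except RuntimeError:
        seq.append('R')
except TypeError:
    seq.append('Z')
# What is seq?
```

Step-by-step execution trace:
1. Inner try: `seq.append('X')` → seq = ['X'].
2. `raise TypeError()` raises TypeError.
3. Inner `except RuntimeError` does not match TypeError; exception propagates to outer try.
4. Outer `except TypeError` matches → `seq.append('Z')` → seq = ['X', 'Z'].
Result: ['X', 'Z']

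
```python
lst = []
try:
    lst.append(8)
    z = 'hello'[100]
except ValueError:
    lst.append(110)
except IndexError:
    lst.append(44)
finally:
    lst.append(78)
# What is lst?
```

Step-by-step execution trace:
1. try: `lst.append(8)` → lst = [8].
2. `z = 'hello'[100]` raises IndexError.
3. `except ValueError` does not match IndexError; skipped.
4. `except IndexError` matches → `lst.append(44)` → lst = [8, 44].
5. finally always runs: `lst.append(78)` → lst = [8, 44, 78].
Result: [8, 44, 78]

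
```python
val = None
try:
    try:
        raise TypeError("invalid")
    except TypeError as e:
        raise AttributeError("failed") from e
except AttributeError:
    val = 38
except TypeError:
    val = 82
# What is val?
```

Step-by-step execution trace:
1. Inner try raises TypeError; inner `except TypeError as e` catches it.
2. `raise AttributeError(...) from e` raises AttributeError (TypeError is attached as __cause__, but only AttributeError is active).
3. Outer `except AttributeError` matches → val = 38.
4. `except TypeError` is not reached.
Result: 38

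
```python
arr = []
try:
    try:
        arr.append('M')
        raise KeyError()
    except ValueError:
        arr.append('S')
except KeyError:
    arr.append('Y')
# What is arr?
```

Step-by-step execution trace:
1. Inner try: `arr.append('M')` → arr = ['M'].
2. `raise KeyError()` raises KeyError.
3. Inner `except ValueError` does not match KeyError; exception propagates to outer try.
4. Outer `except KeyError` matches → `arr.append('Y')` → arr = ['M', 'Y'].
Result: ['M', 'Y']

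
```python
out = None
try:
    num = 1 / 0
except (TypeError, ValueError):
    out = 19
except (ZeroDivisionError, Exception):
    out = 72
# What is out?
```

Step-by-step execution trace:
1. `num = 1 / 0` raises ZeroDivisionError.
2. `except (TypeError, ValueError)` does not match ZeroDivisionError; skipped.
3. `except (ZeroDivisionError, Exception)` matches (ZeroDivisionError is in the tuple) → out = 72.
Result: 72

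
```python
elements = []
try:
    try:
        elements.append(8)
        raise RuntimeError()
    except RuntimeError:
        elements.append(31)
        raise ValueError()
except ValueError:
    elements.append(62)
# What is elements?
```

Step-by-step execution trace:
1. Inner try: `elements.append(8)` → elements = [8].
2. `raise RuntimeError()` raises RuntimeError.
3. Inner `except RuntimeError` matches → `elements.append(31)` → elements = [8, 31].
4. `raise ValueError()` raises ValueError; propagates to outer try.
5. Outer `except ValueError` matches → `elements.append(62)` → elements = [8, 31, 62].
Result: [8, 31, 62]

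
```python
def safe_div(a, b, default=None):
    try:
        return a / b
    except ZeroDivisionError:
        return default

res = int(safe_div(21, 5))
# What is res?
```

Step-by-step execution trace:
1. `safe_div(21, 5)` enters try: `return 21 / 5` → returns 4.2. No exception raised.
2. `except ZeroDivisionError` is skipped.
3. `int(4.2)` → 4 → res = 4.
Result: 4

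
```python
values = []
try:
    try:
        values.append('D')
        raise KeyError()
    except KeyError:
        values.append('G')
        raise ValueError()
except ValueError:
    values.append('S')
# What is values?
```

Step-by-step execution trace:
1. Inner try: `values.append('D')` → values = ['D'].
2. `raise KeyError()` raises KeyError.
3. Inner `except KeyError` matches → `values.append('G')` → values = ['D', 'G'].
4. `raise ValueError()` raises ValueError; propagates to outer try.
5. Outer `except ValueError` matches → `values.append('S')` → values = ['D', 'G', 'S'].
Result: ['D', 'G', 'S']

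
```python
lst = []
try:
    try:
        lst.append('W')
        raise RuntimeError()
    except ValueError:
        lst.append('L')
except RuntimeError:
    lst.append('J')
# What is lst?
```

Step-by-step execution trace:
1. Inner try: `lst.append('W')` → lst = ['W'].
2. `raise RuntimeError()` raises RuntimeError.
3. Inner `except ValueError` does not match RuntimeError; exception propagates to outer try.
4. Outer `except RuntimeError` matches → `lst.append('J')` → lst = ['W', 'J'].
Result: ['W', 'J']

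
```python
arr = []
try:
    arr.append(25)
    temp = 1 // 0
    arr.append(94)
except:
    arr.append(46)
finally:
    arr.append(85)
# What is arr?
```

Step-by-step execution trace:
1. try: `arr.append(25)` → arr = [25].
2. `temp = 1 // 0` raises ZeroDivisionError; `arr.append(94)` is not reached.
3. bare `except` matches → `arr.append(46)` → arr = [25, 46].
4. finally always runs: `arr.append(85)` → arr = [25, 46, 85].
Result: [25, 46, 85]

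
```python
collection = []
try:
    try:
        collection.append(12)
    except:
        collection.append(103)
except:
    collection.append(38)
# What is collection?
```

Step-by-step execution trace:
1. Inner try: `collection.append(12)` → collection = [12]. No exception raised.
2. Inner `except` is skipped.
3. Inner try completes normally; outer `except` is skipped.
Result: [12]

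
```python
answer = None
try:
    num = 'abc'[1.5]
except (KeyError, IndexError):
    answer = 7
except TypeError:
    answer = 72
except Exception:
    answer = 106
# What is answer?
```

Step-by-step execution trace:
1. `num = 'abc'[1.5]` raises TypeError.
2. `except (KeyError, IndexError)` does not match TypeError; skipped.
3. `except TypeError` matches (exact type match) → answer = 72.
4. `except Exception` is not reached.
Result: 72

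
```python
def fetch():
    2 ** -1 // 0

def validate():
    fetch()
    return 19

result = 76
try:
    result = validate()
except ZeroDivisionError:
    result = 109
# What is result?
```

Step-by-step execution trace:
1. result starts at 76.
2. try: `validate()` calls `fetch()`.
3. `fetch()` evaluates `2 ** -1 // 0`, which raises ZeroDivisionError; it propagates through validate (uncaught).
4. `return 19` in validate is not reached; the assignment to result does not complete.
5. `except ZeroDivisionError` matches → result = 109.
Result: 109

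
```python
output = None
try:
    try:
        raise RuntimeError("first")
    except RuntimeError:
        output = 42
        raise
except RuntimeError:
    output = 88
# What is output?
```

Step-by-step execution trace:
1. Inner try: `raise RuntimeError("first")` raises RuntimeError.
2. Inner `except RuntimeError` matches → output = 42.
3. bare `raise` re-raises the same RuntimeError.
4. Outer `except RuntimeError` matches → output = 88.
Result: 88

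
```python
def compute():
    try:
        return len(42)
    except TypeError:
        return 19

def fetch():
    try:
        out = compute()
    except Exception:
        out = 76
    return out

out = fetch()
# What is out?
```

Step-by-step execution trace:
1. `fetch()` calls `compute()`.
2. In compute: `len(42)` raises TypeError; `except TypeError` catches it → returns 19.
3. In fetch: `out = compute()` → out = 19. No exception reaches fetch.
4. `except Exception` is skipped; fetch returns 19.
5. out = 19.
Result: 19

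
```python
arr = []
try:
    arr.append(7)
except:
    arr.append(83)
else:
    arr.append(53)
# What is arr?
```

Step-by-step execution trace:
1. try: `arr.append(7)` → arr = [7]. No exception raised.
2. `except` is skipped.
3. `else` runs (try completed without exception): `arr.append(53)` → arr = [7, 53].
Result: [7, 53]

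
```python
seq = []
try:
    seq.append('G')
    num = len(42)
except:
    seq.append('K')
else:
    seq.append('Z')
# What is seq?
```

Step-by-step execution trace:
1. try: `seq.append('G')` → seq = ['G'].
2. `num = len(42)` raises TypeError.
3. bare `except` matches → `seq.append('K')` → seq = ['G', 'K'].
4. `else` is skipped (an exception was raised).
Result: ['G', 'K']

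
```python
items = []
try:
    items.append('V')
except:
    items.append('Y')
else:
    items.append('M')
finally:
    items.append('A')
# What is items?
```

Step-by-step execution trace:
1. try: `items.append('V')` → items = ['V']. No exception raised.
2. `except` is skipped.
3. `else` runs: `items.append('M')` → items = ['V', 'M'].
4. `finally` always runs: `items.append('A')` → items = ['V', 'M', 'A'].
Result: ['V', 'M', 'A']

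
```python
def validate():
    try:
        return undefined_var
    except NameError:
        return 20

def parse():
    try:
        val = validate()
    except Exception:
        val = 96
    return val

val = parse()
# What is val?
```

Step-by-step execution trace:
1. `parse()` calls `validate()`.
2. In validate: `undefined_var` raises NameError; `except NameError` catches it → returns 20.
3. In parse: `val = validate()` → val = 20. No exception reaches parse.
4. `except Exception` is skipped; parse returns 20.
5. val = 20.
Result: 20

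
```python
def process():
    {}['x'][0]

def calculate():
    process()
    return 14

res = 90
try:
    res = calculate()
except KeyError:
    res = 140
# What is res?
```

Step-by-step execution trace:
1. res starts at 90.
2. try: `calculate()` calls `process()`.
3. `process()` evaluates `{}['x'][0]`, which raises KeyError; it propagates through calculate (uncaught).
4. `return 14` in calculate is not reached; the assignment to res does not complete.
5. `except KeyError` matches → res = 140.
Result: 140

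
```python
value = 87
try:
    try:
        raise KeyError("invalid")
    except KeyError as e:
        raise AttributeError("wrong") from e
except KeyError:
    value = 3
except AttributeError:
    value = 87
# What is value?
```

Step-by-step execution trace:
1. Inner try raises KeyError; inner `except KeyError as e` catches it.
2. `raise AttributeError(...) from e` raises AttributeError (KeyError is attached as __cause__, but only AttributeError is active).
3. Outer `except KeyError` does not match AttributeError; skipped.
4. Outer `except AttributeError` matches → value = 87.
Result: 87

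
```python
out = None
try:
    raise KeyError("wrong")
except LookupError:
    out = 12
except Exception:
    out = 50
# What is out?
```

Step-by-step execution trace:
1. `raise KeyError(...)` raises KeyError.
2. `except LookupError` matches (KeyError is a subclass of LookupError) → out = 12.
3. `except Exception` is not reached.
Result: 12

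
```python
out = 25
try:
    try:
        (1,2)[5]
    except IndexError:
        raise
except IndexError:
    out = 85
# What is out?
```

Step-by-step execution trace:
1. Inner try: `(1,2)[5]` raises IndexError.
2. Inner `except IndexError` matches; bare `raise` re-raises the same IndexError.
3. Outer `except IndexError` matches → out = 85.
Result: 85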